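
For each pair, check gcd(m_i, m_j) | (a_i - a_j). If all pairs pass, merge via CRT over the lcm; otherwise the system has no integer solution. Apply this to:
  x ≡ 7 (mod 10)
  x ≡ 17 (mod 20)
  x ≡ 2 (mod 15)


Moduli 10, 20, 15 are not pairwise coprime, so CRT works modulo lcm(m_i) when all pairwise compatibility conditions hold.
Pairwise compatibility: gcd(m_i, m_j) must divide a_i - a_j for every pair.
Merge one congruence at a time:
  Start: x ≡ 7 (mod 10).
  Combine with x ≡ 17 (mod 20): gcd(10, 20) = 10; 17 - 7 = 10, which IS divisible by 10, so compatible.
    Write x = 7 + 10·t and substitute into x ≡ 17 (mod 20): 10·t ≡ 17 − 7 = 10 (mod 20).
    Divide the congruence (and modulus) by g = 10: 1·t ≡ 1 (mod 2).
    So t ≡ 1 (mod 2).
    Then x = 7 + 10·1 = 17, valid modulo lcm(10, 20) = 20: x ≡ 17 (mod 20).
  Combine with x ≡ 2 (mod 15): gcd(20, 15) = 5; 2 - 17 = -15, which IS divisible by 5, so compatible.
    Write x = 17 + 20·t and substitute into x ≡ 2 (mod 15): 20·t ≡ 2 − 17 = -15 (mod 15).
    Divide the congruence (and modulus) by g = 5: 4·t ≡ -3 (mod 3).
    Reduce coefficients mod 3: 1·t ≡ 0 (mod 3).
    So t ≡ 0 (mod 3).
    Then x = 17 + 20·0 = 17, valid modulo lcm(20, 15) = 60: x ≡ 17 (mod 60).
Verify: 17 mod 10 = 7, 17 mod 20 = 17, 17 mod 15 = 2.

x ≡ 17 (mod 60).


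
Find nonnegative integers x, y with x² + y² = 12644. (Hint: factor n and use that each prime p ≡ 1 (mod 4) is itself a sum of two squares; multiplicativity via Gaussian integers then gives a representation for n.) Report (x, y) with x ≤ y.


Step 1: Factor n = 12644 = 2^2 · 29 · 109.
Step 2: Check the mod-4 condition on each prime factor: 2 = 2 (special); 29 ≡ 1 (mod 4), exponent 1; 109 ≡ 1 (mod 4), exponent 1.
All primes ≡ 3 (mod 4) appear to even exponent (or don't appear), so by the two-squares theorem n IS expressible as a sum of two squares.
Step 3: Build a representation. Group n = k² · m with k = 2 and m = 29 · 109 = 3161 (a product of primes ≡ 1 (mod 4)); a representation of m scales to one of n via (k·x)² + (k·y)² = k²(x² + y²). Each prime p ≡ 1 (mod 4) is itself a sum of two squares; find a² by testing p − a² for a perfect square:
  29: 29 − 1² = 28, 29 − 2² = 25 = 5² ⇒ 29 = 2² + 5².
  109: 109 − 1² = 108, 109 − 2² = 105, 109 − 3² = 100 = 10² ⇒ 109 = 3² + 10².
  Combine using the Brahmagupta–Fibonacci identity (a² + b²)(c² + d²) = (ac − bd)² + (ad + bc)² = (ac + bd)² + (ad − bc)²:
  29 · 109 = 3161: from (2² + 5²)(3² + 10²), take (2·3 − 5·10, 2·10 + 5·3) = (6 − 50, 20 + 15) = (-44, 35); dropping signs (only squares matter) gives (44, 35); check 44² + 35² = 1936 + 1225 = 3161 ✓.
  Scale by k = 2: (2·44, 2·35) = (88, 70).
Step 4: Order so x ≤ y and verify: 70² + 88² = 4900 + 7744 = 12644 = n. ✓

n = 12644 = 70² + 88² (one valid representation with x ≤ y).


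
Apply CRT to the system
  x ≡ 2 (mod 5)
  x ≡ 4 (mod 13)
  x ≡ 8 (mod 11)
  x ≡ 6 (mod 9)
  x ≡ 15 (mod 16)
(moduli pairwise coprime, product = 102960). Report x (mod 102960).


Product of moduli M = 5 · 13 · 11 · 9 · 16 = 102960.
Merge one congruence at a time:
  Start: x ≡ 2 (mod 5).
  Combine with x ≡ 4 (mod 13); new modulus lcm = 65.
    Write x = 2 + 5·t and substitute into x ≡ 4 (mod 13): 5·t ≡ 4 − 2 = 2 (mod 13).
    The inverse of 5 mod 13 is 8 (since 5·8 = 40 = 3·13 + 1), so t ≡ 8·2 = 16 ≡ 3 (mod 13).
    Then x = 2 + 5·3 = 17, valid modulo lcm(5, 13) = 65: x ≡ 17 (mod 65).
  Combine with x ≡ 8 (mod 11); new modulus lcm = 715.
    Write x = 17 + 65·t and substitute into x ≡ 8 (mod 11): 65·t ≡ 8 − 17 = -9 (mod 11).
    Reduce coefficients mod 11: 10·t ≡ 2 (mod 11).
    The inverse of 10 mod 11 is 10 (since 10·10 = 100 = 9·11 + 1), so t ≡ 10·2 = 20 ≡ 9 (mod 11).
    Then x = 17 + 65·9 = 602, valid modulo lcm(65, 11) = 715: x ≡ 602 (mod 715).
  Combine with x ≡ 6 (mod 9); new modulus lcm = 6435.
    Write x = 602 + 715·t and substitute into x ≡ 6 (mod 9): 715·t ≡ 6 − 602 = -596 (mod 9).
    Reduce coefficients mod 9: 4·t ≡ 7 (mod 9).
    The inverse of 4 mod 9 is 7 (since 4·7 = 28 = 3·9 + 1), so t ≡ 7·7 = 49 ≡ 4 (mod 9).
    Then x = 602 + 715·4 = 3462, valid modulo lcm(715, 9) = 6435: x ≡ 3462 (mod 6435).
  Combine with x ≡ 15 (mod 16); new modulus lcm = 102960.
    Write x = 3462 + 6435·t and substitute into x ≡ 15 (mod 16): 6435·t ≡ 15 − 3462 = -3447 (mod 16).
    Reduce coefficients mod 16: 3·t ≡ 9 (mod 16).
    The inverse of 3 mod 16 is 11 (since 3·11 = 33 = 2·16 + 1), so t ≡ 11·9 = 99 ≡ 3 (mod 16).
    Then x = 3462 + 6435·3 = 22767, valid modulo lcm(6435, 16) = 102960: x ≡ 22767 (mod 102960).
Verify against each original: 22767 mod 5 = 2, 22767 mod 13 = 4, 22767 mod 11 = 8, 22767 mod 9 = 6, 22767 mod 16 = 15.

x ≡ 22767 (mod 102960).


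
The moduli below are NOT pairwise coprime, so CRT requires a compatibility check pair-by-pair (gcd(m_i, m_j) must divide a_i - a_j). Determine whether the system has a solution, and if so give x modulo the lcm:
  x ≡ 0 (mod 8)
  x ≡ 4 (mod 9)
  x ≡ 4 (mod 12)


Moduli 8, 9, 12 are not pairwise coprime, so CRT works modulo lcm(m_i) when all pairwise compatibility conditions hold.
Pairwise compatibility: gcd(m_i, m_j) must divide a_i - a_j for every pair.
Merge one congruence at a time:
  Start: x ≡ 0 (mod 8).
  Combine with x ≡ 4 (mod 9): gcd(8, 9) = 1; 4 - 0 = 4, which IS divisible by 1, so compatible.
    Write x = 0 + 8·t and substitute into x ≡ 4 (mod 9): 8·t ≡ 4 − 0 = 4 (mod 9).
    The inverse of 8 mod 9 is 8 (since 8·8 = 64 = 7·9 + 1), so t ≡ 8·4 = 32 ≡ 5 (mod 9).
    Then x = 0 + 8·5 = 40, valid modulo lcm(8, 9) = 72: x ≡ 40 (mod 72).
  Combine with x ≡ 4 (mod 12): gcd(72, 12) = 12; 4 - 40 = -36, which IS divisible by 12, so compatible.
    Write x = 40 + 72·t and substitute into x ≡ 4 (mod 12): 72·t ≡ 4 − 40 = -36 (mod 12).
    Divide the congruence (and modulus) by g = 12: 6·t ≡ -3 (mod 1).
    Modulo 1 every t works; take t = 0.
    Then x = 40 + 72·0 = 40, valid modulo lcm(72, 12) = 72: x ≡ 40 (mod 72).
Verify: 40 mod 8 = 0, 40 mod 9 = 4, 40 mod 12 = 4.

x ≡ 40 (mod 72).


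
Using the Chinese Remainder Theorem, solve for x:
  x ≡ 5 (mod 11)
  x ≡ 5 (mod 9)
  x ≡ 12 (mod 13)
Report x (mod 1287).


Moduli 11, 9, 13 are pairwise coprime; by CRT there is a unique solution modulo M = 11 · 9 · 13 = 1287.
Solve pairwise, accumulating the modulus:
  Start with x ≡ 5 (mod 11).
  Combine with x ≡ 5 (mod 9): since gcd(11, 9) = 1, we get a unique residue mod 99.
    Write x = 5 + 11·t and substitute into x ≡ 5 (mod 9): 11·t ≡ 5 − 5 = 0 (mod 9).
    Reduce coefficients mod 9: 2·t ≡ 0 (mod 9).
    The inverse of 2 mod 9 is 5 (since 2·5 = 10 = 1·9 + 1), so t ≡ 5·0 = 0 ≡ 0 (mod 9).
    Then x = 5 + 11·0 = 5, valid modulo lcm(11, 9) = 99: x ≡ 5 (mod 99).
  Combine with x ≡ 12 (mod 13): since gcd(99, 13) = 1, we get a unique residue mod 1287.
    Write x = 5 + 99·t and substitute into x ≡ 12 (mod 13): 99·t ≡ 12 − 5 = 7 (mod 13).
    Reduce coefficients mod 13: 8·t ≡ 7 (mod 13).
    The inverse of 8 mod 13 is 5 (since 8·5 = 40 = 3·13 + 1), so t ≡ 5·7 = 35 ≡ 9 (mod 13).
    Then x = 5 + 99·9 = 896, valid modulo lcm(99, 13) = 1287: x ≡ 896 (mod 1287).
Verify: 896 mod 11 = 5 ✓, 896 mod 9 = 5 ✓, 896 mod 13 = 12 ✓.

x ≡ 896 (mod 1287).


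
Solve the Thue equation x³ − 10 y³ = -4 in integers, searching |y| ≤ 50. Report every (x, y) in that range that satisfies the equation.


The equation is x³ - 10y³ = -4. For fixed y, x³ = 10·y³ − 4, so a solution requires the RHS to be a perfect cube.
Strategy: iterate y from -50 to 50, compute RHS = 10·y³ − 4, and check whether it is a (positive or negative) perfect cube.
Check small values of y:
  y = 0: RHS = -4 is not a perfect cube.
  y = 1: RHS = 6 is not a perfect cube.
  y = -1: RHS = -14 is not a perfect cube.
  y = 2: RHS = 76 is not a perfect cube.
  y = -2: RHS = -84 is not a perfect cube.
  y = 3: RHS = 266 is not a perfect cube.
  y = -3: RHS = -274 is not a perfect cube.
Continuing the search up to |y| = 50 finds no solutions either.
No (x, y) in the scanned range satisfies the equation.

No integer solutions with |y| ≤ 50.


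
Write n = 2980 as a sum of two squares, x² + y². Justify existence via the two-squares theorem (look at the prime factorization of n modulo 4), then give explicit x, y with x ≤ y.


Step 1: Factor n = 2980 = 2^2 · 5 · 149.
Step 2: Check the mod-4 condition on each prime factor: 2 = 2 (special); 5 ≡ 1 (mod 4), exponent 1; 149 ≡ 1 (mod 4), exponent 1.
All primes ≡ 3 (mod 4) appear to even exponent (or don't appear), so by the two-squares theorem n IS expressible as a sum of two squares.
Step 3: Build a representation. Group n = k² · m with k = 2 and m = 5 · 149 = 745 (a product of primes ≡ 1 (mod 4)); a representation of m scales to one of n via (k·x)² + (k·y)² = k²(x² + y²). Each prime p ≡ 1 (mod 4) is itself a sum of two squares; find a² by testing p − a² for a perfect square:
  5: 5 − 1² = 4 = 2² ⇒ 5 = 1² + 2².
  149: 149 − 1² = 148, 149 − 2² = 145, 149 − 3² = 140, 149 − 4² = 133, 149 − 5² = 124, 149 − 6² = 113, 149 − 7² = 100 = 10² ⇒ 149 = 7² + 10².
  Combine using the Brahmagupta–Fibonacci identity (a² + b²)(c² + d²) = (ac − bd)² + (ad + bc)² = (ac + bd)² + (ad − bc)²:
  5 · 149 = 745: from (1² + 2²)(7² + 10²), take (1·7 − 2·10, 1·10 + 2·7) = (7 − 20, 10 + 14) = (-13, 24); dropping signs (only squares matter) gives (13, 24); check 13² + 24² = 169 + 576 = 745 ✓.
  Scale by k = 2: (2·13, 2·24) = (26, 48).
Step 4: Order so x ≤ y and verify: 26² + 48² = 676 + 2304 = 2980 = n. ✓

n = 2980 = 26² + 48² (one valid representation with x ≤ y).


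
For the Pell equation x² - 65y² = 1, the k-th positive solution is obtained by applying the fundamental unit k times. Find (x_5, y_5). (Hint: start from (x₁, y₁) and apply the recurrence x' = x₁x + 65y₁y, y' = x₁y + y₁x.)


Step 1: Find the fundamental solution (x₁, y₁) of x² - 65y² = 1.
  Expand √65 as a continued fraction. a₀ = ⌊√65⌋ = 8; iterate m_{k+1} = d_k·a_k − m_k, d_{k+1} = (65 − m_{k+1}²)/d_k, a_{k+1} = ⌊(a₀ + m_{k+1})/d_{k+1}⌋ (starting m₀ = 0, d₀ = 1), with convergents p_k = a_k·p_{k-1} + p_{k-2}, q_k = a_k·q_{k-1} + q_{k-2} (p₋₁ = 1, q₋₁ = 0):
  k = 0: a₀ = 8; p₀/q₀ = 8/1; p₀² − 65·q₀² = 64 − 65 = -1.
  k = 1: m = 8, d = 1, a = ⌊(8 + 8)/1⌋ = 16; p/q = (16·8 + 1)/(16·1 + 0) = 129/16; p² − 65·q² = 16641 − 16640 = 1.
  The first convergent with p² − 65·q² = 1 gives the fundamental solution (x₁, y₁) = (129, 16).
Step 2: Apply the recurrence (x_{n+1}, y_{n+1}) = (x₁x_n + 65y₁y_n, x₁y_n + y₁x_n) repeatedly.
  From (x_1, y_1) = (129, 16): x_2 = 129·129 + 65·16·16 = 33281; y_2 = 129·16 + 16·129 = 4128.
  From (x_2, y_2) = (33281, 4128): x_3 = 129·33281 + 65·16·4128 = 8586369; y_3 = 129·4128 + 16·33281 = 1065008.
  From (x_3, y_3) = (8586369, 1065008): x_4 = 129·8586369 + 65·16·1065008 = 2215249921; y_4 = 129·1065008 + 16·8586369 = 274767936.
  From (x_4, y_4) = (2215249921, 274767936): x_5 = 129·2215249921 + 65·16·274767936 = 571525893249; y_5 = 129·274767936 + 16·2215249921 = 70889062480.
Step 3: Verify x_5² - 65·y_5² = 326641846654067343776001 - 326641846654067343776000 = 1 (should be 1). ✓

(x_1, y_1) = (129, 16); (x_5, y_5) = (571525893249, 70889062480).


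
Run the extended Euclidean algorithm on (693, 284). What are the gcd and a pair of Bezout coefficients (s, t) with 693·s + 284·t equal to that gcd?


Euclidean algorithm on (693, 284) — divide until remainder is 0:
  693 = 2 · 284 + 125
  284 = 2 · 125 + 34
  125 = 3 · 34 + 23
  34 = 1 · 23 + 11
  23 = 2 · 11 + 1
  11 = 11 · 1 + 0
gcd(693, 284) = 1.
Track Bezout coefficients alongside the remainders: start with r₀ = 693 = a·1 + b·0 (s = 1, t = 0) and r₁ = 284 = a·0 + b·1 (s = 0, t = 1); each new remainder r_{k+1} = r_{k-1} − q_k·r_k inherits s_{k+1} = s_{k-1} − q_k·s_k, t_{k+1} = t_{k-1} − q_k·t_k, so r_k = a·s_k + b·t_k at every step:
  q = 2: r = 125, s = 1 − 2·0 = 1, t = 0 − 2·1 = -2  (check: 693·1 + 284·(-2) = 125)
  q = 2: r = 34, s = 0 − 2·1 = -2, t = 1 − 2·(-2) = 5  (check: 693·(-2) + 284·5 = 34)
  q = 3: r = 23, s = 1 − 3·(-2) = 7, t = -2 − 3·5 = -17  (check: 693·7 + 284·(-17) = 23)
  q = 1: r = 11, s = -2 − 1·7 = -9, t = 5 − 1·(-17) = 22  (check: 693·(-9) + 284·22 = 11)
  q = 2: r = 1, s = 7 − 2·(-9) = 25, t = -17 − 2·22 = -61  (check: 693·25 + 284·(-61) = 1)
The row with r = 1 (the gcd) gives the Bezout coefficients s = 25, t = -61.
Result: 693 · (25) + 284 · (-61) = 1.

gcd(693, 284) = 1; s = 25, t = -61 (check: 693·25 + 284·(-61) = 1).


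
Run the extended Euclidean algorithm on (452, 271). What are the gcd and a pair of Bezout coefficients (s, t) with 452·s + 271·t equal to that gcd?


Euclidean algorithm on (452, 271) — divide until remainder is 0:
  452 = 1 · 271 + 181
  271 = 1 · 181 + 90
  181 = 2 · 90 + 1
  90 = 90 · 1 + 0
gcd(452, 271) = 1.
Track Bezout coefficients alongside the remainders: start with r₀ = 452 = a·1 + b·0 (s = 1, t = 0) and r₁ = 271 = a·0 + b·1 (s = 0, t = 1); each new remainder r_{k+1} = r_{k-1} − q_k·r_k inherits s_{k+1} = s_{k-1} − q_k·s_k, t_{k+1} = t_{k-1} − q_k·t_k, so r_k = a·s_k + b·t_k at every step:
  q = 1: r = 181, s = 1 − 1·0 = 1, t = 0 − 1·1 = -1  (check: 452·1 + 271·(-1) = 181)
  q = 1: r = 90, s = 0 − 1·1 = -1, t = 1 − 1·(-1) = 2  (check: 452·(-1) + 271·2 = 90)
  q = 2: r = 1, s = 1 − 2·(-1) = 3, t = -1 − 2·2 = -5  (check: 452·3 + 271·(-5) = 1)
The row with r = 1 (the gcd) gives the Bezout coefficients s = 3, t = -5.
Result: 452 · (3) + 271 · (-5) = 1.

gcd(452, 271) = 1; s = 3, t = -5 (check: 452·3 + 271·(-5) = 1).


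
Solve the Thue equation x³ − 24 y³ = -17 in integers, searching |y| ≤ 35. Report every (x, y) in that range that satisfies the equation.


The equation is x³ - 24y³ = -17. For fixed y, x³ = 24·y³ − 17, so a solution requires the RHS to be a perfect cube.
Strategy: iterate y from -35 to 35, compute RHS = 24·y³ − 17, and check whether it is a (positive or negative) perfect cube.
Check small values of y:
  y = 0: RHS = -17 is not a perfect cube.
  y = 1: RHS = 7 is not a perfect cube.
  y = -1: RHS = -41 is not a perfect cube.
  y = 2: RHS = 175 is not a perfect cube.
  y = -2: RHS = -209 is not a perfect cube.
  y = 3: RHS = 631 is not a perfect cube.
  y = -3: RHS = -665 is not a perfect cube.
Continuing the search up to |y| = 35 finds no solutions either.
No (x, y) in the scanned range satisfies the equation.

No integer solutions with |y| ≤ 35.


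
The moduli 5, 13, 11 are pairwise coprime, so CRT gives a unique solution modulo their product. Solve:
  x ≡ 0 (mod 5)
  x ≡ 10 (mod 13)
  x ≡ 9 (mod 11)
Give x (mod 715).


Moduli 5, 13, 11 are pairwise coprime; by CRT there is a unique solution modulo M = 5 · 13 · 11 = 715.
Solve pairwise, accumulating the modulus:
  Start with x ≡ 0 (mod 5).
  Combine with x ≡ 10 (mod 13): since gcd(5, 13) = 1, we get a unique residue mod 65.
    Write x = 0 + 5·t and substitute into x ≡ 10 (mod 13): 5·t ≡ 10 − 0 = 10 (mod 13).
    The inverse of 5 mod 13 is 8 (since 5·8 = 40 = 3·13 + 1), so t ≡ 8·10 = 80 ≡ 2 (mod 13).
    Then x = 0 + 5·2 = 10, valid modulo lcm(5, 13) = 65: x ≡ 10 (mod 65).
  Combine with x ≡ 9 (mod 11): since gcd(65, 11) = 1, we get a unique residue mod 715.
    Write x = 10 + 65·t and substitute into x ≡ 9 (mod 11): 65·t ≡ 9 − 10 = -1 (mod 11).
    Reduce coefficients mod 11: 10·t ≡ 10 (mod 11).
    The inverse of 10 mod 11 is 10 (since 10·10 = 100 = 9·11 + 1), so t ≡ 10·10 = 100 ≡ 1 (mod 11).
    Then x = 10 + 65·1 = 75, valid modulo lcm(65, 11) = 715: x ≡ 75 (mod 715).
Verify: 75 mod 5 = 0 ✓, 75 mod 13 = 10 ✓, 75 mod 11 = 9 ✓.

x ≡ 75 (mod 715).


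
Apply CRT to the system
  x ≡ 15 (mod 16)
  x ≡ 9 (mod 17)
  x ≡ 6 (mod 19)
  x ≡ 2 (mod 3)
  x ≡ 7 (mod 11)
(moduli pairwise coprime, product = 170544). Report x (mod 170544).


Product of moduli M = 16 · 17 · 19 · 3 · 11 = 170544.
Merge one congruence at a time:
  Start: x ≡ 15 (mod 16).
  Combine with x ≡ 9 (mod 17); new modulus lcm = 272.
    Write x = 15 + 16·t and substitute into x ≡ 9 (mod 17): 16·t ≡ 9 − 15 = -6 (mod 17).
    Reduce coefficients mod 17: 16·t ≡ 11 (mod 17).
    The inverse of 16 mod 17 is 16 (since 16·16 = 256 = 15·17 + 1), so t ≡ 16·11 = 176 ≡ 6 (mod 17).
    Then x = 15 + 16·6 = 111, valid modulo lcm(16, 17) = 272: x ≡ 111 (mod 272).
  Combine with x ≡ 6 (mod 19); new modulus lcm = 5168.
    Write x = 111 + 272·t and substitute into x ≡ 6 (mod 19): 272·t ≡ 6 − 111 = -105 (mod 19).
    Reduce coefficients mod 19: 6·t ≡ 9 (mod 19).
    The inverse of 6 mod 19 is 16 (since 6·16 = 96 = 5·19 + 1), so t ≡ 16·9 = 144 ≡ 11 (mod 19).
    Then x = 111 + 272·11 = 3103, valid modulo lcm(272, 19) = 5168: x ≡ 3103 (mod 5168).
  Combine with x ≡ 2 (mod 3); new modulus lcm = 15504.
    Write x = 3103 + 5168·t and substitute into x ≡ 2 (mod 3): 5168·t ≡ 2 − 3103 = -3101 (mod 3).
    Reduce coefficients mod 3: 2·t ≡ 1 (mod 3).
    The inverse of 2 mod 3 is 2 (since 2·2 = 4 = 1·3 + 1), so t ≡ 2·1 = 2 ≡ 2 (mod 3).
    Then x = 3103 + 5168·2 = 13439, valid modulo lcm(5168, 3) = 15504: x ≡ 13439 (mod 15504).
  Combine with x ≡ 7 (mod 11); new modulus lcm = 170544.
    Write x = 13439 + 15504·t and substitute into x ≡ 7 (mod 11): 15504·t ≡ 7 − 13439 = -13432 (mod 11).
    Reduce coefficients mod 11: 5·t ≡ 10 (mod 11).
    The inverse of 5 mod 11 is 9 (since 5·9 = 45 = 4·11 + 1), so t ≡ 9·10 = 90 ≡ 2 (mod 11).
    Then x = 13439 + 15504·2 = 44447, valid modulo lcm(15504, 11) = 170544: x ≡ 44447 (mod 170544).
Verify against each original: 44447 mod 16 = 15, 44447 mod 17 = 9, 44447 mod 19 = 6, 44447 mod 3 = 2, 44447 mod 11 = 7.

x ≡ 44447 (mod 170544).


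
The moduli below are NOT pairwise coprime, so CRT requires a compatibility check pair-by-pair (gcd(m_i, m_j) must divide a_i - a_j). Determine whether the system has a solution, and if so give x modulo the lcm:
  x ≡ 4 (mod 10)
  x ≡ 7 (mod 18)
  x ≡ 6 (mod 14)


Moduli 10, 18, 14 are not pairwise coprime, so CRT works modulo lcm(m_i) when all pairwise compatibility conditions hold.
Pairwise compatibility: gcd(m_i, m_j) must divide a_i - a_j for every pair.
Merge one congruence at a time:
  Start: x ≡ 4 (mod 10).
  Combine with x ≡ 7 (mod 18): gcd(10, 18) = 2, and 7 - 4 = 3 is NOT divisible by 2.
    ⇒ system is inconsistent (no integer solution).

No solution (the system is inconsistent).


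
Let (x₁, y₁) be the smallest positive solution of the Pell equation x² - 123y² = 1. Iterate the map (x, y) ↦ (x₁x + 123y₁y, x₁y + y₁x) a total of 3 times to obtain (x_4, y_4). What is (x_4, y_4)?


Step 1: Find the fundamental solution (x₁, y₁) of x² - 123y² = 1.
  Expand √123 as a continued fraction. a₀ = ⌊√123⌋ = 11; iterate m_{k+1} = d_k·a_k − m_k, d_{k+1} = (123 − m_{k+1}²)/d_k, a_{k+1} = ⌊(a₀ + m_{k+1})/d_{k+1}⌋ (starting m₀ = 0, d₀ = 1), with convergents p_k = a_k·p_{k-1} + p_{k-2}, q_k = a_k·q_{k-1} + q_{k-2} (p₋₁ = 1, q₋₁ = 0):
  k = 0: a₀ = 11; p₀/q₀ = 11/1; p₀² − 123·q₀² = 121 − 123 = -2.
  k = 1: m = 11, d = 2, a = ⌊(11 + 11)/2⌋ = 11; p/q = (11·11 + 1)/(11·1 + 0) = 122/11; p² − 123·q² = 14884 − 14883 = 1.
  The first convergent with p² − 123·q² = 1 gives the fundamental solution (x₁, y₁) = (122, 11).
Step 2: Apply the recurrence (x_{n+1}, y_{n+1}) = (x₁x_n + 123y₁y_n, x₁y_n + y₁x_n) repeatedly.
  From (x_1, y_1) = (122, 11): x_2 = 122·122 + 123·11·11 = 29767; y_2 = 122·11 + 11·122 = 2684.
  From (x_2, y_2) = (29767, 2684): x_3 = 122·29767 + 123·11·2684 = 7263026; y_3 = 122·2684 + 11·29767 = 654885.
  From (x_3, y_3) = (7263026, 654885): x_4 = 122·7263026 + 123·11·654885 = 1772148577; y_4 = 122·654885 + 11·7263026 = 159789256.
Step 3: Verify x_4² - 123·y_4² = 3140510578963124929 - 3140510578963124928 = 1 (should be 1). ✓

(x_1, y_1) = (122, 11); (x_4, y_4) = (1772148577, 159789256).


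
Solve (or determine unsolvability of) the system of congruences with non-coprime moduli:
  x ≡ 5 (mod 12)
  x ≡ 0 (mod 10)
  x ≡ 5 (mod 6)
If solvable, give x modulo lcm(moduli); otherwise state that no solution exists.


Moduli 12, 10, 6 are not pairwise coprime, so CRT works modulo lcm(m_i) when all pairwise compatibility conditions hold.
Pairwise compatibility: gcd(m_i, m_j) must divide a_i - a_j for every pair.
Merge one congruence at a time:
  Start: x ≡ 5 (mod 12).
  Combine with x ≡ 0 (mod 10): gcd(12, 10) = 2, and 0 - 5 = -5 is NOT divisible by 2.
    ⇒ system is inconsistent (no integer solution).

No solution (the system is inconsistent).


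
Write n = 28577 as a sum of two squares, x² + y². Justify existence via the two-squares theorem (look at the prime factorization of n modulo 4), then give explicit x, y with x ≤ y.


Step 1: Factor n = 28577 = 17 · 41^2.
Step 2: Check the mod-4 condition on each prime factor: 17 ≡ 1 (mod 4), exponent 1; 41 ≡ 1 (mod 4), exponent 2.
All primes ≡ 3 (mod 4) appear to even exponent (or don't appear), so by the two-squares theorem n IS expressible as a sum of two squares.
Step 3: Build a representation. Here n = 17 · 41 · 41 is a product of primes ≡ 1 (mod 4). Each prime p ≡ 1 (mod 4) is itself a sum of two squares; find a² by testing p − a² for a perfect square:
  17: 17 − 1² = 16 = 4² ⇒ 17 = 1² + 4².
  41: 41 − 1² = 40, 41 − 2² = 37, 41 − 3² = 32, 41 − 4² = 25 = 5² ⇒ 41 = 4² + 5².
  Combine using the Brahmagupta–Fibonacci identity (a² + b²)(c² + d²) = (ac − bd)² + (ad + bc)² = (ac + bd)² + (ad − bc)²:
  17 · 41 = 697: from (1² + 4²)(4² + 5²), take (1·4 − 4·5, 1·5 + 4·4) = (4 − 20, 5 + 16) = (-16, 21); dropping signs (only squares matter) gives (16, 21); check 16² + 21² = 256 + 441 = 697 ✓.
  697 · 41 = 28577: from (16² + 21²)(4² + 5²), take (16·4 − 21·5, 16·5 + 21·4) = (64 − 105, 80 + 84) = (-41, 164); dropping signs (only squares matter) gives (41, 164); check 41² + 164² = 1681 + 26896 = 28577 ✓.
Step 4: Order so x ≤ y and verify: 41² + 164² = 1681 + 26896 = 28577 = n. ✓

n = 28577 = 41² + 164² (one valid representation with x ≤ y).


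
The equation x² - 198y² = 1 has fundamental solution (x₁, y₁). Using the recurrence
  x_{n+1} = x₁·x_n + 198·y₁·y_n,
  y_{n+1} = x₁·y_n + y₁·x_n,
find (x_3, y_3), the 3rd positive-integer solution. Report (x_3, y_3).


Step 1: Find the fundamental solution (x₁, y₁) of x² - 198y² = 1.
  Expand √198 as a continued fraction. a₀ = ⌊√198⌋ = 14; iterate m_{k+1} = d_k·a_k − m_k, d_{k+1} = (198 − m_{k+1}²)/d_k, a_{k+1} = ⌊(a₀ + m_{k+1})/d_{k+1}⌋ (starting m₀ = 0, d₀ = 1), with convergents p_k = a_k·p_{k-1} + p_{k-2}, q_k = a_k·q_{k-1} + q_{k-2} (p₋₁ = 1, q₋₁ = 0):
  k = 0: a₀ = 14; p₀/q₀ = 14/1; p₀² − 198·q₀² = 196 − 198 = -2.
  k = 1: m = 14, d = 2, a = ⌊(14 + 14)/2⌋ = 14; p/q = (14·14 + 1)/(14·1 + 0) = 197/14; p² − 198·q² = 38809 − 38808 = 1.
  The first convergent with p² − 198·q² = 1 gives the fundamental solution (x₁, y₁) = (197, 14).
Step 2: Apply the recurrence (x_{n+1}, y_{n+1}) = (x₁x_n + 198y₁y_n, x₁y_n + y₁x_n) repeatedly.
  From (x_1, y_1) = (197, 14): x_2 = 197·197 + 198·14·14 = 77617; y_2 = 197·14 + 14·197 = 5516.
  From (x_2, y_2) = (77617, 5516): x_3 = 197·77617 + 198·14·5516 = 30580901; y_3 = 197·5516 + 14·77617 = 2173290.
Step 3: Verify x_3² - 198·y_3² = 935191505971801 - 935191505971800 = 1 (should be 1). ✓

(x_1, y_1) = (197, 14); (x_3, y_3) = (30580901, 2173290).


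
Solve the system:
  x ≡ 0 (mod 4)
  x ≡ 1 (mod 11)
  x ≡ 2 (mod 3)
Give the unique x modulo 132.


Moduli 4, 11, 3 are pairwise coprime; by CRT there is a unique solution modulo M = 4 · 11 · 3 = 132.
Solve pairwise, accumulating the modulus:
  Start with x ≡ 0 (mod 4).
  Combine with x ≡ 1 (mod 11): since gcd(4, 11) = 1, we get a unique residue mod 44.
    Write x = 0 + 4·t and substitute into x ≡ 1 (mod 11): 4·t ≡ 1 − 0 = 1 (mod 11).
    The inverse of 4 mod 11 is 3 (since 4·3 = 12 = 1·11 + 1), so t ≡ 3·1 = 3 ≡ 3 (mod 11).
    Then x = 0 + 4·3 = 12, valid modulo lcm(4, 11) = 44: x ≡ 12 (mod 44).
  Combine with x ≡ 2 (mod 3): since gcd(44, 3) = 1, we get a unique residue mod 132.
    Write x = 12 + 44·t and substitute into x ≡ 2 (mod 3): 44·t ≡ 2 − 12 = -10 (mod 3).
    Reduce coefficients mod 3: 2·t ≡ 2 (mod 3).
    The inverse of 2 mod 3 is 2 (since 2·2 = 4 = 1·3 + 1), so t ≡ 2·2 = 4 ≡ 1 (mod 3).
    Then x = 12 + 44·1 = 56, valid modulo lcm(44, 3) = 132: x ≡ 56 (mod 132).
Verify: 56 mod 4 = 0 ✓, 56 mod 11 = 1 ✓, 56 mod 3 = 2 ✓.

x ≡ 56 (mod 132).


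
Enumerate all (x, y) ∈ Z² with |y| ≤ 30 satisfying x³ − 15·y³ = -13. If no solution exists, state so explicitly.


The equation is x³ - 15y³ = -13. For fixed y, x³ = 15·y³ − 13, so a solution requires the RHS to be a perfect cube.
Strategy: iterate y from -30 to 30, compute RHS = 15·y³ − 13, and check whether it is a (positive or negative) perfect cube.
Check small values of y:
  y = 0: RHS = -13 is not a perfect cube.
  y = 1: RHS = 2 is not a perfect cube.
  y = -1: RHS = -28 is not a perfect cube.
  y = 2: RHS = 107 is not a perfect cube.
  y = -2: RHS = -133 is not a perfect cube.
  y = 3: RHS = 392 is not a perfect cube.
  y = -3: RHS = -418 is not a perfect cube.
Continuing the search up to |y| = 30 finds no solutions either.
No (x, y) in the scanned range satisfies the equation.

No integer solutions with |y| ≤ 30.


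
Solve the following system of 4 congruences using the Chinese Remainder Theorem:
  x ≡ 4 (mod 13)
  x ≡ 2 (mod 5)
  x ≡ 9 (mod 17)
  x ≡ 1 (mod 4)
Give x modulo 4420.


Product of moduli M = 13 · 5 · 17 · 4 = 4420.
Merge one congruence at a time:
  Start: x ≡ 4 (mod 13).
  Combine with x ≡ 2 (mod 5); new modulus lcm = 65.
    Write x = 4 + 13·t and substitute into x ≡ 2 (mod 5): 13·t ≡ 2 − 4 = -2 (mod 5).
    Reduce coefficients mod 5: 3·t ≡ 3 (mod 5).
    The inverse of 3 mod 5 is 2 (since 3·2 = 6 = 1·5 + 1), so t ≡ 2·3 = 6 ≡ 1 (mod 5).
    Then x = 4 + 13·1 = 17, valid modulo lcm(13, 5) = 65: x ≡ 17 (mod 65).
  Combine with x ≡ 9 (mod 17); new modulus lcm = 1105.
    Write x = 17 + 65·t and substitute into x ≡ 9 (mod 17): 65·t ≡ 9 − 17 = -8 (mod 17).
    Reduce coefficients mod 17: 14·t ≡ 9 (mod 17).
    The inverse of 14 mod 17 is 11 (since 14·11 = 154 = 9·17 + 1), so t ≡ 11·9 = 99 ≡ 14 (mod 17).
    Then x = 17 + 65·14 = 927, valid modulo lcm(65, 17) = 1105: x ≡ 927 (mod 1105).
  Combine with x ≡ 1 (mod 4); new modulus lcm = 4420.
    Write x = 927 + 1105·t and substitute into x ≡ 1 (mod 4): 1105·t ≡ 1 − 927 = -926 (mod 4).
    Reduce coefficients mod 4: 1·t ≡ 2 (mod 4).
    So t ≡ 2 (mod 4).
    Then x = 927 + 1105·2 = 3137, valid modulo lcm(1105, 4) = 4420: x ≡ 3137 (mod 4420).
Verify against each original: 3137 mod 13 = 4, 3137 mod 5 = 2, 3137 mod 17 = 9, 3137 mod 4 = 1.

x ≡ 3137 (mod 4420).


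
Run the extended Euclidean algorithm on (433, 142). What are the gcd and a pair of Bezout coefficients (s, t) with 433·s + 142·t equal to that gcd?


Euclidean algorithm on (433, 142) — divide until remainder is 0:
  433 = 3 · 142 + 7
  142 = 20 · 7 + 2
  7 = 3 · 2 + 1
  2 = 2 · 1 + 0
gcd(433, 142) = 1.
Track Bezout coefficients alongside the remainders: start with r₀ = 433 = a·1 + b·0 (s = 1, t = 0) and r₁ = 142 = a·0 + b·1 (s = 0, t = 1); each new remainder r_{k+1} = r_{k-1} − q_k·r_k inherits s_{k+1} = s_{k-1} − q_k·s_k, t_{k+1} = t_{k-1} − q_k·t_k, so r_k = a·s_k + b·t_k at every step:
  q = 3: r = 7, s = 1 − 3·0 = 1, t = 0 − 3·1 = -3  (check: 433·1 + 142·(-3) = 7)
  q = 20: r = 2, s = 0 − 20·1 = -20, t = 1 − 20·(-3) = 61  (check: 433·(-20) + 142·61 = 2)
  q = 3: r = 1, s = 1 − 3·(-20) = 61, t = -3 − 3·61 = -186  (check: 433·61 + 142·(-186) = 1)
The row with r = 1 (the gcd) gives the Bezout coefficients s = 61, t = -186.
Result: 433 · (61) + 142 · (-186) = 1.

gcd(433, 142) = 1; s = 61, t = -186 (check: 433·61 + 142·(-186) = 1).


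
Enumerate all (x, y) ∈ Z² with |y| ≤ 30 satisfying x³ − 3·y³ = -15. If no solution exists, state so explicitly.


The equation is x³ - 3y³ = -15. For fixed y, x³ = 3·y³ − 15, so a solution requires the RHS to be a perfect cube.
Strategy: iterate y from -30 to 30, compute RHS = 3·y³ − 15, and check whether it is a (positive or negative) perfect cube.
Check small values of y:
  y = 0: RHS = -15 is not a perfect cube.
  y = 1: RHS = -12 is not a perfect cube.
  y = -1: RHS = -18 is not a perfect cube.
  y = 2: RHS = 9 is not a perfect cube.
  y = -2: RHS = -39 is not a perfect cube.
  y = 3: RHS = 66 is not a perfect cube.
  y = -3: RHS = -96 is not a perfect cube.
Continuing the search up to |y| = 30 finds no solutions either.
No (x, y) in the scanned range satisfies the equation.

No integer solutions with |y| ≤ 30.


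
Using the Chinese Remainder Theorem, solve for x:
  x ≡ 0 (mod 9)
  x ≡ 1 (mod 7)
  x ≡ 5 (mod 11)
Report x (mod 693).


Moduli 9, 7, 11 are pairwise coprime; by CRT there is a unique solution modulo M = 9 · 7 · 11 = 693.
Solve pairwise, accumulating the modulus:
  Start with x ≡ 0 (mod 9).
  Combine with x ≡ 1 (mod 7): since gcd(9, 7) = 1, we get a unique residue mod 63.
    Write x = 0 + 9·t and substitute into x ≡ 1 (mod 7): 9·t ≡ 1 − 0 = 1 (mod 7).
    Reduce coefficients mod 7: 2·t ≡ 1 (mod 7).
    The inverse of 2 mod 7 is 4 (since 2·4 = 8 = 1·7 + 1), so t ≡ 4·1 = 4 ≡ 4 (mod 7).
    Then x = 0 + 9·4 = 36, valid modulo lcm(9, 7) = 63: x ≡ 36 (mod 63).
  Combine with x ≡ 5 (mod 11): since gcd(63, 11) = 1, we get a unique residue mod 693.
    Write x = 36 + 63·t and substitute into x ≡ 5 (mod 11): 63·t ≡ 5 − 36 = -31 (mod 11).
    Reduce coefficients mod 11: 8·t ≡ 2 (mod 11).
    The inverse of 8 mod 11 is 7 (since 8·7 = 56 = 5·11 + 1), so t ≡ 7·2 = 14 ≡ 3 (mod 11).
    Then x = 36 + 63·3 = 225, valid modulo lcm(63, 11) = 693: x ≡ 225 (mod 693).
Verify: 225 mod 9 = 0 ✓, 225 mod 7 = 1 ✓, 225 mod 11 = 5 ✓.

x ≡ 225 (mod 693).


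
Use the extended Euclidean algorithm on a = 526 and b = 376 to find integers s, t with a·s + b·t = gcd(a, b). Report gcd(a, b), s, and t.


Euclidean algorithm on (526, 376) — divide until remainder is 0:
  526 = 1 · 376 + 150
  376 = 2 · 150 + 76
  150 = 1 · 76 + 74
  76 = 1 · 74 + 2
  74 = 37 · 2 + 0
gcd(526, 376) = 2.
Track Bezout coefficients alongside the remainders: start with r₀ = 526 = a·1 + b·0 (s = 1, t = 0) and r₁ = 376 = a·0 + b·1 (s = 0, t = 1); each new remainder r_{k+1} = r_{k-1} − q_k·r_k inherits s_{k+1} = s_{k-1} − q_k·s_k, t_{k+1} = t_{k-1} − q_k·t_k, so r_k = a·s_k + b·t_k at every step:
  q = 1: r = 150, s = 1 − 1·0 = 1, t = 0 − 1·1 = -1  (check: 526·1 + 376·(-1) = 150)
  q = 2: r = 76, s = 0 − 2·1 = -2, t = 1 − 2·(-1) = 3  (check: 526·(-2) + 376·3 = 76)
  q = 1: r = 74, s = 1 − 1·(-2) = 3, t = -1 − 1·3 = -4  (check: 526·3 + 376·(-4) = 74)
  q = 1: r = 2, s = -2 − 1·3 = -5, t = 3 − 1·(-4) = 7  (check: 526·(-5) + 376·7 = 2)
The row with r = 2 (the gcd) gives the Bezout coefficients s = -5, t = 7.
Result: 526 · (-5) + 376 · (7) = 2.

gcd(526, 376) = 2; s = -5, t = 7 (check: 526·(-5) + 376·7 = 2).


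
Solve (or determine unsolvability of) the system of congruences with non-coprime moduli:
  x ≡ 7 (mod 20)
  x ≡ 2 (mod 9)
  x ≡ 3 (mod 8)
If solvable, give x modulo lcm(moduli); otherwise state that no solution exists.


Moduli 20, 9, 8 are not pairwise coprime, so CRT works modulo lcm(m_i) when all pairwise compatibility conditions hold.
Pairwise compatibility: gcd(m_i, m_j) must divide a_i - a_j for every pair.
Merge one congruence at a time:
  Start: x ≡ 7 (mod 20).
  Combine with x ≡ 2 (mod 9): gcd(20, 9) = 1; 2 - 7 = -5, which IS divisible by 1, so compatible.
    Write x = 7 + 20·t and substitute into x ≡ 2 (mod 9): 20·t ≡ 2 − 7 = -5 (mod 9).
    Reduce coefficients mod 9: 2·t ≡ 4 (mod 9).
    The inverse of 2 mod 9 is 5 (since 2·5 = 10 = 1·9 + 1), so t ≡ 5·4 = 20 ≡ 2 (mod 9).
    Then x = 7 + 20·2 = 47, valid modulo lcm(20, 9) = 180: x ≡ 47 (mod 180).
  Combine with x ≡ 3 (mod 8): gcd(180, 8) = 4; 3 - 47 = -44, which IS divisible by 4, so compatible.
    Write x = 47 + 180·t and substitute into x ≡ 3 (mod 8): 180·t ≡ 3 − 47 = -44 (mod 8).
    Divide the congruence (and modulus) by g = 4: 45·t ≡ -11 (mod 2).
    Reduce coefficients mod 2: 1·t ≡ 1 (mod 2).
    So t ≡ 1 (mod 2).
    Then x = 47 + 180·1 = 227, valid modulo lcm(180, 8) = 360: x ≡ 227 (mod 360).
Verify: 227 mod 20 = 7, 227 mod 9 = 2, 227 mod 8 = 3.

x ≡ 227 (mod 360).


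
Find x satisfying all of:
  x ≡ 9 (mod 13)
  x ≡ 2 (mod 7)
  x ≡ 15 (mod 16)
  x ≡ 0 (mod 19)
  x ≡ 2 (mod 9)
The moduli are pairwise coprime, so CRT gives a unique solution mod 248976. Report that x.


Product of moduli M = 13 · 7 · 16 · 19 · 9 = 248976.
Merge one congruence at a time:
  Start: x ≡ 9 (mod 13).
  Combine with x ≡ 2 (mod 7); new modulus lcm = 91.
    Write x = 9 + 13·t and substitute into x ≡ 2 (mod 7): 13·t ≡ 2 − 9 = -7 (mod 7).
    Reduce coefficients mod 7: 6·t ≡ 0 (mod 7).
    The inverse of 6 mod 7 is 6 (since 6·6 = 36 = 5·7 + 1), so t ≡ 6·0 = 0 ≡ 0 (mod 7).
    Then x = 9 + 13·0 = 9, valid modulo lcm(13, 7) = 91: x ≡ 9 (mod 91).
  Combine with x ≡ 15 (mod 16); new modulus lcm = 1456.
    Write x = 9 + 91·t and substitute into x ≡ 15 (mod 16): 91·t ≡ 15 − 9 = 6 (mod 16).
    Reduce coefficients mod 16: 11·t ≡ 6 (mod 16).
    The inverse of 11 mod 16 is 3 (since 11·3 = 33 = 2·16 + 1), so t ≡ 3·6 = 18 ≡ 2 (mod 16).
    Then x = 9 + 91·2 = 191, valid modulo lcm(91, 16) = 1456: x ≡ 191 (mod 1456).
  Combine with x ≡ 0 (mod 19); new modulus lcm = 27664.
    Write x = 191 + 1456·t and substitute into x ≡ 0 (mod 19): 1456·t ≡ 0 − 191 = -191 (mod 19).
    Reduce coefficients mod 19: 12·t ≡ 18 (mod 19).
    The inverse of 12 mod 19 is 8 (since 12·8 = 96 = 5·19 + 1), so t ≡ 8·18 = 144 ≡ 11 (mod 19).
    Then x = 191 + 1456·11 = 16207, valid modulo lcm(1456, 19) = 27664: x ≡ 16207 (mod 27664).
  Combine with x ≡ 2 (mod 9); new modulus lcm = 248976.
    Write x = 16207 + 27664·t and substitute into x ≡ 2 (mod 9): 27664·t ≡ 2 − 16207 = -16205 (mod 9).
    Reduce coefficients mod 9: 7·t ≡ 4 (mod 9).
    The inverse of 7 mod 9 is 4 (since 7·4 = 28 = 3·9 + 1), so t ≡ 4·4 = 16 ≡ 7 (mod 9).
    Then x = 16207 + 27664·7 = 209855, valid modulo lcm(27664, 9) = 248976: x ≡ 209855 (mod 248976).
Verify against each original: 209855 mod 13 = 9, 209855 mod 7 = 2, 209855 mod 16 = 15, 209855 mod 19 = 0, 209855 mod 9 = 2.

x ≡ 209855 (mod 248976).


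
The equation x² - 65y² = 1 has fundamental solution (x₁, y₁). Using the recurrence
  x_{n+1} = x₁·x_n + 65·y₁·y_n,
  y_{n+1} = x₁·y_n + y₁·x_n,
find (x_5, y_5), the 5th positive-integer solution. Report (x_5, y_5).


Step 1: Find the fundamental solution (x₁, y₁) of x² - 65y² = 1.
  Expand √65 as a continued fraction. a₀ = ⌊√65⌋ = 8; iterate m_{k+1} = d_k·a_k − m_k, d_{k+1} = (65 − m_{k+1}²)/d_k, a_{k+1} = ⌊(a₀ + m_{k+1})/d_{k+1}⌋ (starting m₀ = 0, d₀ = 1), with convergents p_k = a_k·p_{k-1} + p_{k-2}, q_k = a_k·q_{k-1} + q_{k-2} (p₋₁ = 1, q₋₁ = 0):
  k = 0: a₀ = 8; p₀/q₀ = 8/1; p₀² − 65·q₀² = 64 − 65 = -1.
  k = 1: m = 8, d = 1, a = ⌊(8 + 8)/1⌋ = 16; p/q = (16·8 + 1)/(16·1 + 0) = 129/16; p² − 65·q² = 16641 − 16640 = 1.
  The first convergent with p² − 65·q² = 1 gives the fundamental solution (x₁, y₁) = (129, 16).
Step 2: Apply the recurrence (x_{n+1}, y_{n+1}) = (x₁x_n + 65y₁y_n, x₁y_n + y₁x_n) repeatedly.
  From (x_1, y_1) = (129, 16): x_2 = 129·129 + 65·16·16 = 33281; y_2 = 129·16 + 16·129 = 4128.
  From (x_2, y_2) = (33281, 4128): x_3 = 129·33281 + 65·16·4128 = 8586369; y_3 = 129·4128 + 16·33281 = 1065008.
  From (x_3, y_3) = (8586369, 1065008): x_4 = 129·8586369 + 65·16·1065008 = 2215249921; y_4 = 129·1065008 + 16·8586369 = 274767936.
  From (x_4, y_4) = (2215249921, 274767936): x_5 = 129·2215249921 + 65·16·274767936 = 571525893249; y_5 = 129·274767936 + 16·2215249921 = 70889062480.
Step 3: Verify x_5² - 65·y_5² = 326641846654067343776001 - 326641846654067343776000 = 1 (should be 1). ✓

(x_1, y_1) = (129, 16); (x_5, y_5) = (571525893249, 70889062480).


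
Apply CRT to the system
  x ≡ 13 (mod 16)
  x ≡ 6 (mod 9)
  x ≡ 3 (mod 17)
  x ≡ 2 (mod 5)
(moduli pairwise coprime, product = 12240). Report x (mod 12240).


Product of moduli M = 16 · 9 · 17 · 5 = 12240.
Merge one congruence at a time:
  Start: x ≡ 13 (mod 16).
  Combine with x ≡ 6 (mod 9); new modulus lcm = 144.
    Write x = 13 + 16·t and substitute into x ≡ 6 (mod 9): 16·t ≡ 6 − 13 = -7 (mod 9).
    Reduce coefficients mod 9: 7·t ≡ 2 (mod 9).
    The inverse of 7 mod 9 is 4 (since 7·4 = 28 = 3·9 + 1), so t ≡ 4·2 = 8 ≡ 8 (mod 9).
    Then x = 13 + 16·8 = 141, valid modulo lcm(16, 9) = 144: x ≡ 141 (mod 144).
  Combine with x ≡ 3 (mod 17); new modulus lcm = 2448.
    Write x = 141 + 144·t and substitute into x ≡ 3 (mod 17): 144·t ≡ 3 − 141 = -138 (mod 17).
    Reduce coefficients mod 17: 8·t ≡ 15 (mod 17).
    The inverse of 8 mod 17 is 15 (since 8·15 = 120 = 7·17 + 1), so t ≡ 15·15 = 225 ≡ 4 (mod 17).
    Then x = 141 + 144·4 = 717, valid modulo lcm(144, 17) = 2448: x ≡ 717 (mod 2448).
  Combine with x ≡ 2 (mod 5); new modulus lcm = 12240.
    Write x = 717 + 2448·t and substitute into x ≡ 2 (mod 5): 2448·t ≡ 2 − 717 = -715 (mod 5).
    Reduce coefficients mod 5: 3·t ≡ 0 (mod 5).
    The inverse of 3 mod 5 is 2 (since 3·2 = 6 = 1·5 + 1), so t ≡ 2·0 = 0 ≡ 0 (mod 5).
    Then x = 717 + 2448·0 = 717, valid modulo lcm(2448, 5) = 12240: x ≡ 717 (mod 12240).
Verify against each original: 717 mod 16 = 13, 717 mod 9 = 6, 717 mod 17 = 3, 717 mod 5 = 2.

x ≡ 717 (mod 12240).


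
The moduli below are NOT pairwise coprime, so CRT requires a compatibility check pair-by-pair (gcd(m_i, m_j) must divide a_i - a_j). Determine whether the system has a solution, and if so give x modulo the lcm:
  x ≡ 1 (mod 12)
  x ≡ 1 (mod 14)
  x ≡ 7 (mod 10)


Moduli 12, 14, 10 are not pairwise coprime, so CRT works modulo lcm(m_i) when all pairwise compatibility conditions hold.
Pairwise compatibility: gcd(m_i, m_j) must divide a_i - a_j for every pair.
Merge one congruence at a time:
  Start: x ≡ 1 (mod 12).
  Combine with x ≡ 1 (mod 14): gcd(12, 14) = 2; 1 - 1 = 0, which IS divisible by 2, so compatible.
    Write x = 1 + 12·t and substitute into x ≡ 1 (mod 14): 12·t ≡ 1 − 1 = 0 (mod 14).
    Divide the congruence (and modulus) by g = 2: 6·t ≡ 0 (mod 7).
    The inverse of 6 mod 7 is 6 (since 6·6 = 36 = 5·7 + 1), so t ≡ 6·0 = 0 ≡ 0 (mod 7).
    Then x = 1 + 12·0 = 1, valid modulo lcm(12, 14) = 84: x ≡ 1 (mod 84).
  Combine with x ≡ 7 (mod 10): gcd(84, 10) = 2; 7 - 1 = 6, which IS divisible by 2, so compatible.
    Write x = 1 + 84·t and substitute into x ≡ 7 (mod 10): 84·t ≡ 7 − 1 = 6 (mod 10).
    Divide the congruence (and modulus) by g = 2: 42·t ≡ 3 (mod 5).
    Reduce coefficients mod 5: 2·t ≡ 3 (mod 5).
    The inverse of 2 mod 5 is 3 (since 2·3 = 6 = 1·5 + 1), so t ≡ 3·3 = 9 ≡ 4 (mod 5).
    Then x = 1 + 84·4 = 337, valid modulo lcm(84, 10) = 420: x ≡ 337 (mod 420).
Verify: 337 mod 12 = 1, 337 mod 14 = 1, 337 mod 10 = 7.

x ≡ 337 (mod 420).


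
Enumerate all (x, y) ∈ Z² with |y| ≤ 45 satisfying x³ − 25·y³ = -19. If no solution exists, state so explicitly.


The equation is x³ - 25y³ = -19. For fixed y, x³ = 25·y³ − 19, so a solution requires the RHS to be a perfect cube.
Strategy: iterate y from -45 to 45, compute RHS = 25·y³ − 19, and check whether it is a (positive or negative) perfect cube.
Check small values of y:
  y = 0: RHS = -19 is not a perfect cube.
  y = 1: RHS = 6 is not a perfect cube.
  y = -1: RHS = -44 is not a perfect cube.
  y = 2: RHS = 181 is not a perfect cube.
  y = -2: RHS = -219 is not a perfect cube.
  y = 3: RHS = 656 is not a perfect cube.
  y = -3: RHS = -694 is not a perfect cube.
Continuing the search up to |y| = 45 finds no solutions either.
No (x, y) in the scanned range satisfies the equation.

No integer solutions with |y| ≤ 45.
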